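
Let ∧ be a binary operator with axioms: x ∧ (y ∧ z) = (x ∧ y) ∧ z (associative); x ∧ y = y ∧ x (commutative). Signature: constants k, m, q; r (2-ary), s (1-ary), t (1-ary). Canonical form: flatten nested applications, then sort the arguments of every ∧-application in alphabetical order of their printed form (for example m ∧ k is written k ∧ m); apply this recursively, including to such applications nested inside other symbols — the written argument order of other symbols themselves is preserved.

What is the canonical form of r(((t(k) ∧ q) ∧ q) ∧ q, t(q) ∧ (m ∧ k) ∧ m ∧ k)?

Descend into:  t(q) ∧ (m ∧ k) ∧ m ∧ k
Merge nested applications:  t(q) ∧ m ∧ k ∧ m ∧ k
Sort arguments:  k ∧ k ∧ m ∧ m ∧ t(q)
Put back:  r(q ∧ q ∧ q ∧ t(k), k ∧ k ∧ m ∧ m ∧ t(q))

Answer: r(q ∧ q ∧ q ∧ t(k), k ∧ k ∧ m ∧ m ∧ t(q))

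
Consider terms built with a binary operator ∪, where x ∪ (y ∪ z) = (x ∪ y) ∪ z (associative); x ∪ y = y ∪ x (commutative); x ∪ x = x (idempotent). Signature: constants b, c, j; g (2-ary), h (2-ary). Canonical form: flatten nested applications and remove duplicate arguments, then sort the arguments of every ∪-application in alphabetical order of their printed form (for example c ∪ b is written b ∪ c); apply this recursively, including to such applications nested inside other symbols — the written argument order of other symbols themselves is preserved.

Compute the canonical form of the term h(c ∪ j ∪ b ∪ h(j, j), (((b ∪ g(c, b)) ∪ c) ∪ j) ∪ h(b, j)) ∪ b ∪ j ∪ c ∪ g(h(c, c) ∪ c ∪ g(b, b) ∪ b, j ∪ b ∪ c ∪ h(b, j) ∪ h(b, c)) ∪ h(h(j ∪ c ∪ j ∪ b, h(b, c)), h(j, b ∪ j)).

Inside:  h(c ∪ j ∪ b ∪ h(j, j), (((b ∪ g(c, b)) ∪ c) ∪ j) ∪ h(b, j))  →  h(b ∪ c ∪ h(j, j) ∪ j, b ∪ c ∪ g(c, b) ∪ h(b, j) ∪ j)
Canonicalize subterm:  g(h(c, c) ∪ c ∪ g(b, b) ∪ b, j ∪ b ∪ c ∪ h(b, j) ∪ h(b, c))  →  g(b ∪ c ∪ g(b, b) ∪ h(c, c), b ∪ c ∪ h(b, c) ∪ h(b, j) ∪ j)
Simplify inside:  h(h(j ∪ c ∪ j ∪ b, h(b, c)), h(j, b ∪ j))  →  h(h(b ∪ c ∪ j, h(b, c)), h(j, b ∪ j))
Order the arguments:  b ∪ c ∪ g(b ∪ c ∪ g(b, b) ∪ h(c, c), b ∪ c ∪ h(b, c) ∪ h(b, j) ∪ j) ∪ h(b ∪ c ∪ h(j, j) ∪ j, b ∪ c ∪ g(c, b) ∪ h(b, j) ∪ j) ∪ h(h(b ∪ c ∪ j, h(b, c)), h(j, b ∪ j)) ∪ j

Answer: b ∪ c ∪ g(b ∪ c ∪ g(b, b) ∪ h(c, c), b ∪ c ∪ h(b, c) ∪ h(b, j) ∪ j) ∪ h(b ∪ c ∪ h(j, j) ∪ j, b ∪ c ∪ g(c, b) ∪ h(b, j) ∪ j) ∪ h(h(b ∪ c ∪ j, h(b, c)), h(j, b ∪ j)) ∪ j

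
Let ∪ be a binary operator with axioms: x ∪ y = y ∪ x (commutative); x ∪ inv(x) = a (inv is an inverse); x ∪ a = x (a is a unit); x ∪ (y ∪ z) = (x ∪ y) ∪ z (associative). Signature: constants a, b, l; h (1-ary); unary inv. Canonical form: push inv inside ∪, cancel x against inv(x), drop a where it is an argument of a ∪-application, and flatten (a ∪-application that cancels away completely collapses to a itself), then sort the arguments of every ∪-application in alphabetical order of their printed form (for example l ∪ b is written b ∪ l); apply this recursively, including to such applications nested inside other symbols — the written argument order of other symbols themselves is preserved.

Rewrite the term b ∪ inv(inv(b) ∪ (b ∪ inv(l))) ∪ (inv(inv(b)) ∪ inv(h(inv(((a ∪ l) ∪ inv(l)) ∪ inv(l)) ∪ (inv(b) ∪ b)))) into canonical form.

Answer: b ∪ b ∪ inv(h(l)) ∪ l

Derivation:
Push inv inside:  distribute inv over ∪ and collapse double inv
Collect:  b ∪ b ∪ l ∪ inv(h(l))
Sort:  b ∪ b ∪ inv(h(l)) ∪ l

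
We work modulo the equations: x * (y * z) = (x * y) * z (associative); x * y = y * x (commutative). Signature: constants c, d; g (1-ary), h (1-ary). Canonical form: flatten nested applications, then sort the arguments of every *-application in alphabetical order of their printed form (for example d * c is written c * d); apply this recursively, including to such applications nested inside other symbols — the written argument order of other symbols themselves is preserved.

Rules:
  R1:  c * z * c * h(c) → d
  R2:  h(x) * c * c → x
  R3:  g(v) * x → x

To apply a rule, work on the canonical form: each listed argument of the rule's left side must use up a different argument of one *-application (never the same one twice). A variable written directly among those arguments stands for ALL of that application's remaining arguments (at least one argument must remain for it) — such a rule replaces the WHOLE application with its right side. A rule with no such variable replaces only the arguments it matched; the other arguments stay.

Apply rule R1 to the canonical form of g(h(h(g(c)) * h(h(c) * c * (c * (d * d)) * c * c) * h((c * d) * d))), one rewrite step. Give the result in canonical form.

Canonical form:  g(h(h(c * c * c * c * d * d * h(c)) * h(c * d * d) * h(g(c))))
Match R1:  consume c, c, h(c);  z := c * c * d * d
Every leftover argument binds to the variable; the entire application is replaced.
Giving:  g(h(h(c * d * d) * h(d) * h(g(c))))

Answer: g(h(h(c * d * d) * h(d) * h(g(c))))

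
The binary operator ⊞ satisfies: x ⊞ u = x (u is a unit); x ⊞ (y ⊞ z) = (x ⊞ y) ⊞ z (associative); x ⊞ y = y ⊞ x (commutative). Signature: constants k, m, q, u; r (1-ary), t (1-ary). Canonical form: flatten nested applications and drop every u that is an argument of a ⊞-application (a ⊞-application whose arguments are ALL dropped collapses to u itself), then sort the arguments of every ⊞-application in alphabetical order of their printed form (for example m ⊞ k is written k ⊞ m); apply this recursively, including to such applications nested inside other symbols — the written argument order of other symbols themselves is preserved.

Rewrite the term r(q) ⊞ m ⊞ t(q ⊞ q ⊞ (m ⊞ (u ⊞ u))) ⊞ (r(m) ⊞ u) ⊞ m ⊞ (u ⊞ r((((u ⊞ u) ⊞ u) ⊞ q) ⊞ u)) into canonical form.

Merge nested applications:  r(q) ⊞ m ⊞ t(q ⊞ q ⊞ (m ⊞ (u ⊞ u))) ⊞ r(m) ⊞ u ⊞ m ⊞ u ⊞ r((((u ⊞ u) ⊞ u) ⊞ q) ⊞ u)
Inside:  t(q ⊞ q ⊞ (m ⊞ (u ⊞ u)))  →  t(m ⊞ q ⊞ q)
Canonicalize subterm:  r((((u ⊞ u) ⊞ u) ⊞ q) ⊞ u)  →  r(q)
Units out:  drop u (×2)
Sort arguments:  m ⊞ m ⊞ r(m) ⊞ r(q) ⊞ r(q) ⊞ t(m ⊞ q ⊞ q)

Answer: m ⊞ m ⊞ r(m) ⊞ r(q) ⊞ r(q) ⊞ t(m ⊞ q ⊞ q)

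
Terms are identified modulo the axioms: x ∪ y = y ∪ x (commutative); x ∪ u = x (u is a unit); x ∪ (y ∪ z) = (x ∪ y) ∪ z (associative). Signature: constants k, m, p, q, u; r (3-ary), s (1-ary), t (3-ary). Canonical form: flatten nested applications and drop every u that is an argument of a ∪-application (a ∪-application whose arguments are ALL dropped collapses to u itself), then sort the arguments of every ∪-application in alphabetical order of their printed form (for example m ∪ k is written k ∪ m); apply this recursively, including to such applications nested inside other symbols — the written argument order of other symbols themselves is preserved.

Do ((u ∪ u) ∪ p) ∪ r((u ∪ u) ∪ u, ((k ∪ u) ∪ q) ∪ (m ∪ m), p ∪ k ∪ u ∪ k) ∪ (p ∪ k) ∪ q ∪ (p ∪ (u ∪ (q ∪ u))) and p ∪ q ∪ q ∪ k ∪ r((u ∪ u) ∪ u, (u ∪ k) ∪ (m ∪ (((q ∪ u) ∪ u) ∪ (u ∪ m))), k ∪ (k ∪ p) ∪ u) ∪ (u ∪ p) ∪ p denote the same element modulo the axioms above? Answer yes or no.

Left:  ((u ∪ u) ∪ p) ∪ r((u ∪ u) ∪ u, ((k ∪ u) ∪ q) ∪ (m ∪ m), p ∪ k ∪ u ∪ k) ∪ (p ∪ k) ∪ q ∪ (p ∪ (u ∪ (q ∪ u)))
  Merge nested applications:  u ∪ u ∪ p ∪ r((u ∪ u) ∪ u, ((k ∪ u) ∪ q) ∪ (m ∪ m), p ∪ k ∪ u ∪ k) ∪ p ∪ k ∪ q ∪ p ∪ u ∪ q ∪ u
  Canonicalize subterm:  r((u ∪ u) ∪ u, ((k ∪ u) ∪ q) ∪ (m ∪ m), p ∪ k ∪ u ∪ k)  →  r(u, k ∪ m ∪ m ∪ q, k ∪ k ∪ p)
  Units out:  drop u (×4)
  Sort arguments:  k ∪ p ∪ p ∪ p ∪ q ∪ q ∪ r(u, k ∪ m ∪ m ∪ q, k ∪ k ∪ p)
Right:  p ∪ q ∪ q ∪ k ∪ r((u ∪ u) ∪ u, (u ∪ k) ∪ (m ∪ (((q ∪ u) ∪ u) ∪ (u ∪ m))), k ∪ (k ∪ p) ∪ u) ∪ (u ∪ p) ∪ p
  Flatten:  p ∪ q ∪ q ∪ k ∪ r((u ∪ u) ∪ u, (u ∪ k) ∪ (m ∪ (((q ∪ u) ∪ u) ∪ (u ∪ m))), k ∪ (k ∪ p) ∪ u) ∪ u ∪ p ∪ p
  Inside:  r((u ∪ u) ∪ u, (u ∪ k) ∪ (m ∪ (((q ∪ u) ∪ u) ∪ (u ∪ m))), k ∪ (k ∪ p) ∪ u)  →  r(u, k ∪ m ∪ m ∪ q, k ∪ k ∪ p)
  Unit:  drop u
  Sort arguments:  k ∪ p ∪ p ∪ p ∪ q ∪ q ∪ r(u, k ∪ m ∪ m ∪ q, k ∪ k ∪ p)

Answer: yes — both canonical forms are k ∪ p ∪ p ∪ p ∪ q ∪ q ∪ r(u, k ∪ m ∪ m ∪ q, k ∪ k ∪ p)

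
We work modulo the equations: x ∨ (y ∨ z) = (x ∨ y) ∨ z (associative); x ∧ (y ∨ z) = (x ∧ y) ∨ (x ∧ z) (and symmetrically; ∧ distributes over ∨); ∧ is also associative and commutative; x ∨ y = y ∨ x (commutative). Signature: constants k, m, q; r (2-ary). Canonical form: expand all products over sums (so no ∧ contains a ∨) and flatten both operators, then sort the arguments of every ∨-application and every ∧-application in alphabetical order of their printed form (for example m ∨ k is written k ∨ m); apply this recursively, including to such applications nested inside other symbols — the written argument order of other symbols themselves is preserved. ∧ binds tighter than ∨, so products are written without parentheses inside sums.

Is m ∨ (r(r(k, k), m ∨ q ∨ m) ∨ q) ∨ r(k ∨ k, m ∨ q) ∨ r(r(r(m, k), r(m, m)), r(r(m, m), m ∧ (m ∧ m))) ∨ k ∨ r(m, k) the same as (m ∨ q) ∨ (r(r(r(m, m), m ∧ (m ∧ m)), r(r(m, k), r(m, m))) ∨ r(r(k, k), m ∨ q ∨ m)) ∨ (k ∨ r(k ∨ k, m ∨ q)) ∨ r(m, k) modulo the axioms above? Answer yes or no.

Answer: no — k ∨ m ∨ q ∨ r(k ∨ k, m ∨ q) ∨ r(m, k) ∨ r(r(k, k), m ∨ m ∨ q) ∨ r(r(r(m, k), r(m, m)), r(r(m, m), m ∧ m ∧ m)) vs k ∨ m ∨ q ∨ r(k ∨ k, m ∨ q) ∨ r(m, k) ∨ r(r(k, k), m ∨ m ∨ q) ∨ r(r(r(m, m), m ∧ m ∧ m), r(r(m, k), r(m, m)))

Derivation:
Left:  m ∨ (r(r(k, k), m ∨ q ∨ m) ∨ q) ∨ r(k ∨ k, m ∨ q) ∨ r(r(r(m, k), r(m, m)), r(r(m, m), m ∧ (m ∧ m))) ∨ k ∨ r(m, k)
  Flatten:  m ∨ r(r(k, k), m ∨ m ∨ q) ∨ q ∨ r(k ∨ k, m ∨ q) ∨ r(r(r(m, k), r(m, m)), r(r(m, m), m ∧ m ∧ m)) ∨ k ∨ r(m, k)
  Sort arguments:  k ∨ m ∨ q ∨ r(k ∨ k, m ∨ q) ∨ r(m, k) ∨ r(r(k, k), m ∨ m ∨ q) ∨ r(r(r(m, k), r(m, m)), r(r(m, m), m ∧ m ∧ m))
Right:  (m ∨ q) ∨ (r(r(r(m, m), m ∧ (m ∧ m)), r(r(m, k), r(m, m))) ∨ r(r(k, k), m ∨ q ∨ m)) ∨ (k ∨ r(k ∨ k, m ∨ q)) ∨ r(m, k)
  Merge nested applications:  m ∨ q ∨ r(r(r(m, m), m ∧ m ∧ m), r(r(m, k), r(m, m))) ∨ r(r(k, k), m ∨ m ∨ q) ∨ k ∨ r(k ∨ k, m ∨ q) ∨ r(m, k)
  Order the arguments:  k ∨ m ∨ q ∨ r(k ∨ k, m ∨ q) ∨ r(m, k) ∨ r(r(k, k), m ∨ m ∨ q) ∨ r(r(r(m, m), m ∧ m ∧ m), r(r(m, k), r(m, m)))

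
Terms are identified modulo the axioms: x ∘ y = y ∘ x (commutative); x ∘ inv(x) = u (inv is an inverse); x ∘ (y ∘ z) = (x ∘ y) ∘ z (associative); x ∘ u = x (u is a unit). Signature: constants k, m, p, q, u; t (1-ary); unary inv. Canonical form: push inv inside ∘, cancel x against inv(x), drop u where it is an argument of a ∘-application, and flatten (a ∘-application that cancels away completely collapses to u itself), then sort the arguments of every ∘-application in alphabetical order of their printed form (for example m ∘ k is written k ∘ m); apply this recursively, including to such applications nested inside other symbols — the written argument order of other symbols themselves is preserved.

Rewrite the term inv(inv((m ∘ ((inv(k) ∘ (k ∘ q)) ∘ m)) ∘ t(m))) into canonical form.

Answer: m ∘ m ∘ q ∘ t(m)

Derivation:
Push inv inside:  distribute inv over ∘ and collapse double inv
Cancel:  k cancels
Combine occurrences:  m ∘ m ∘ q ∘ t(m)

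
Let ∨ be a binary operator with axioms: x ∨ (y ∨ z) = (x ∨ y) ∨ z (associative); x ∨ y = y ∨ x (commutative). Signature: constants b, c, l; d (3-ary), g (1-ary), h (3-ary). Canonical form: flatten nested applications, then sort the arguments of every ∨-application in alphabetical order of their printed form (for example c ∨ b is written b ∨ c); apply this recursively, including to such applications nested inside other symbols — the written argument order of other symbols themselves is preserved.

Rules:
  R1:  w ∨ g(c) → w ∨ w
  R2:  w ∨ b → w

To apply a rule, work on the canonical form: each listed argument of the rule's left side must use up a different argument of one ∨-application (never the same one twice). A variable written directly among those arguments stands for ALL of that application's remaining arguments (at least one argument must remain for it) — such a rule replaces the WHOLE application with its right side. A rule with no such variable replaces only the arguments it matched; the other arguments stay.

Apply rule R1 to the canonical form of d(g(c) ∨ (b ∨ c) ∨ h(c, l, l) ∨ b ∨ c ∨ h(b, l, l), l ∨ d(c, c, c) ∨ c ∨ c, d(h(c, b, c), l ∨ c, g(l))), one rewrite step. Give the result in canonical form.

Answer: d(b ∨ b ∨ b ∨ b ∨ c ∨ c ∨ c ∨ c ∨ h(b, l, l) ∨ h(b, l, l) ∨ h(c, l, l) ∨ h(c, l, l), c ∨ c ∨ d(c, c, c) ∨ l, d(h(c, b, c), c ∨ l, g(l)))

Derivation:
Canonical form:  d(b ∨ b ∨ c ∨ c ∨ g(c) ∨ h(b, l, l) ∨ h(c, l, l), c ∨ c ∨ d(c, c, c) ∨ l, d(h(c, b, c), c ∨ l, g(l)))
Apply R1:  consuming g(c);  w := b ∨ b ∨ c ∨ c ∨ h(b, l, l) ∨ h(c, l, l)
The extension variable absorbs all remaining arguments, so the whole application is rewritten.
Result:  d(b ∨ b ∨ b ∨ b ∨ c ∨ c ∨ c ∨ c ∨ h(b, l, l) ∨ h(b, l, l) ∨ h(c, l, l) ∨ h(c, l, l), c ∨ c ∨ d(c, c, c) ∨ l, d(h(c, b, c), c ∨ l, g(l)))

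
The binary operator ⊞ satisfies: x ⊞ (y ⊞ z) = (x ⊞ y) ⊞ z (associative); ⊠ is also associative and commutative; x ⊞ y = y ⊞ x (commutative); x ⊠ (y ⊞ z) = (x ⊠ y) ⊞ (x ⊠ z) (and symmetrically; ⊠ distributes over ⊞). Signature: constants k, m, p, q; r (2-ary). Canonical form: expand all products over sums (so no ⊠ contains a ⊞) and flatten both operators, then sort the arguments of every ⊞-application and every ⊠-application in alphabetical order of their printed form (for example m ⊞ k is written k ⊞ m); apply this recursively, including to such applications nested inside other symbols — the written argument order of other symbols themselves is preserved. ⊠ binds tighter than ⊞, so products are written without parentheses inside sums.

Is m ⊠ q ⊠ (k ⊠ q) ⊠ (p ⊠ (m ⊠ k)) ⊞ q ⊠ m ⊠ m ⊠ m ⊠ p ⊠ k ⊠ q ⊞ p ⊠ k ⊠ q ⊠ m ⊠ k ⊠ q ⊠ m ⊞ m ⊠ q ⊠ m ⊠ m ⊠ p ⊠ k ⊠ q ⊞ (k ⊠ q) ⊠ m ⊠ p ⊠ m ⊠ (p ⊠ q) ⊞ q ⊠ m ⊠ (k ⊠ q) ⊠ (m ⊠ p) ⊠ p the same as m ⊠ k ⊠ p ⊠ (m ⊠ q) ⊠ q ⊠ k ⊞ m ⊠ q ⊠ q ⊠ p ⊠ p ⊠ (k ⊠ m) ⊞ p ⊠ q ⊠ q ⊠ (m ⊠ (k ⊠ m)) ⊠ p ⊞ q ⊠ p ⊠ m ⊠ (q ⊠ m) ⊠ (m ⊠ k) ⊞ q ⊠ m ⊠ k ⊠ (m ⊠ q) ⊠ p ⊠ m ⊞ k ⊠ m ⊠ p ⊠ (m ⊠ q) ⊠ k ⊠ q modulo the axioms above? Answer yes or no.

Answer: yes — both canonical forms are k ⊠ k ⊠ m ⊠ m ⊠ p ⊠ q ⊠ q ⊞ k ⊠ k ⊠ m ⊠ m ⊠ p ⊠ q ⊠ q ⊞ k ⊠ m ⊠ m ⊠ m ⊠ p ⊠ q ⊠ q ⊞ k ⊠ m ⊠ m ⊠ m ⊠ p ⊠ q ⊠ q ⊞ k ⊠ m ⊠ m ⊠ p ⊠ p ⊠ q ⊠ q ⊞ k ⊠ m ⊠ m ⊠ p ⊠ p ⊠ q ⊠ q

Derivation:
Left:  m ⊠ q ⊠ (k ⊠ q) ⊠ (p ⊠ (m ⊠ k)) ⊞ q ⊠ m ⊠ m ⊠ m ⊠ p ⊠ k ⊠ q ⊞ p ⊠ k ⊠ q ⊠ m ⊠ k ⊠ q ⊠ m ⊞ m ⊠ q ⊠ m ⊠ m ⊠ p ⊠ k ⊠ q ⊞ (k ⊠ q) ⊠ m ⊠ p ⊠ m ⊠ (p ⊠ q) ⊞ q ⊠ m ⊠ (k ⊠ q) ⊠ (m ⊠ p) ⊠ p
  Flatten:  k ⊠ k ⊠ m ⊠ m ⊠ p ⊠ q ⊠ q ⊞ k ⊠ m ⊠ m ⊠ m ⊠ p ⊠ q ⊠ q ⊞ k ⊠ k ⊠ m ⊠ m ⊠ p ⊠ q ⊠ q ⊞ k ⊠ m ⊠ m ⊠ m ⊠ p ⊠ q ⊠ q ⊞ k ⊠ m ⊠ m ⊠ p ⊠ p ⊠ q ⊠ q ⊞ k ⊠ m ⊠ m ⊠ p ⊠ p ⊠ q ⊠ q
  Order the arguments:  k ⊠ k ⊠ m ⊠ m ⊠ p ⊠ q ⊠ q ⊞ k ⊠ k ⊠ m ⊠ m ⊠ p ⊠ q ⊠ q ⊞ k ⊠ m ⊠ m ⊠ m ⊠ p ⊠ q ⊠ q ⊞ k ⊠ m ⊠ m ⊠ m ⊠ p ⊠ q ⊠ q ⊞ k ⊠ m ⊠ m ⊠ p ⊠ p ⊠ q ⊠ q ⊞ k ⊠ m ⊠ m ⊠ p ⊠ p ⊠ q ⊠ q
Right:  m ⊠ k ⊠ p ⊠ (m ⊠ q) ⊠ q ⊠ k ⊞ m ⊠ q ⊠ q ⊠ p ⊠ p ⊠ (k ⊠ m) ⊞ p ⊠ q ⊠ q ⊠ (m ⊠ (k ⊠ m)) ⊠ p ⊞ q ⊠ p ⊠ m ⊠ (q ⊠ m) ⊠ (m ⊠ k) ⊞ q ⊠ m ⊠ k ⊠ (m ⊠ q) ⊠ p ⊠ m ⊞ k ⊠ m ⊠ p ⊠ (m ⊠ q) ⊠ k ⊠ q
  Flatten:  k ⊠ k ⊠ m ⊠ m ⊠ p ⊠ q ⊠ q ⊞ k ⊠ m ⊠ m ⊠ p ⊠ p ⊠ q ⊠ q ⊞ k ⊠ m ⊠ m ⊠ p ⊠ p ⊠ q ⊠ q ⊞ k ⊠ m ⊠ m ⊠ m ⊠ p ⊠ q ⊠ q ⊞ k ⊠ m ⊠ m ⊠ m ⊠ p ⊠ q ⊠ q ⊞ k ⊠ k ⊠ m ⊠ m ⊠ p ⊠ q ⊠ q
  Order the arguments:  k ⊠ k ⊠ m ⊠ m ⊠ p ⊠ q ⊠ q ⊞ k ⊠ k ⊠ m ⊠ m ⊠ p ⊠ q ⊠ q ⊞ k ⊠ m ⊠ m ⊠ m ⊠ p ⊠ q ⊠ q ⊞ k ⊠ m ⊠ m ⊠ m ⊠ p ⊠ q ⊠ q ⊞ k ⊠ m ⊠ m ⊠ p ⊠ p ⊠ q ⊠ q ⊞ k ⊠ m ⊠ m ⊠ p ⊠ p ⊠ q ⊠ q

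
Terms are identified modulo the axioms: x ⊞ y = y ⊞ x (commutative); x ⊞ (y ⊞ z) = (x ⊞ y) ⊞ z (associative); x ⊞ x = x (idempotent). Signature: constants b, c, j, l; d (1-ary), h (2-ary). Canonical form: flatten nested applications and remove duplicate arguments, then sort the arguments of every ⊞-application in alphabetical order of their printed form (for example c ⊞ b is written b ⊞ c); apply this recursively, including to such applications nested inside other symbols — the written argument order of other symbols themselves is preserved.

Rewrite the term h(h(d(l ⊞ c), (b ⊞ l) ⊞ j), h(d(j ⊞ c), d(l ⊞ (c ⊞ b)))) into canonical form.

Answer: h(h(d(c ⊞ l), b ⊞ j ⊞ l), h(d(c ⊞ j), d(b ⊞ c ⊞ l)))

Derivation:
Work inside:  l ⊞ (c ⊞ b)
Merge nested applications:  l ⊞ c ⊞ b
Sort arguments:  b ⊞ c ⊞ l
Rebuild:  h(h(d(c ⊞ l), b ⊞ j ⊞ l), h(d(c ⊞ j), d(b ⊞ c ⊞ l)))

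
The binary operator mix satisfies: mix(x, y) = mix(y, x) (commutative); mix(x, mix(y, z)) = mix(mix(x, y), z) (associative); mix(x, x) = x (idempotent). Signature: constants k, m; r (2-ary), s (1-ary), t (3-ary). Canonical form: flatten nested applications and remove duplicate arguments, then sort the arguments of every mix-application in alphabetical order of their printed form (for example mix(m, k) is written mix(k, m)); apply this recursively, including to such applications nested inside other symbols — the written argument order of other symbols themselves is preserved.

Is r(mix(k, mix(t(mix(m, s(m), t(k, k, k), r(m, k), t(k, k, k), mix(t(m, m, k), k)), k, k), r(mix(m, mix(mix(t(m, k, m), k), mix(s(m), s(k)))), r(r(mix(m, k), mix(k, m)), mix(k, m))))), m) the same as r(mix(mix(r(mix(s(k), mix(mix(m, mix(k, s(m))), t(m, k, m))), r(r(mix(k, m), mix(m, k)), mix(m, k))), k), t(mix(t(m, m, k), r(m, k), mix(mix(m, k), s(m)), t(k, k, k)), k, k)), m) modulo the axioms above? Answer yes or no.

Left:  r(mix(k, mix(t(mix(m, s(m), t(k, k, k), r(m, k), t(k, k, k), mix(t(m, m, k), k)), k, k), r(mix(m, mix(mix(t(m, k, m), k), mix(s(m), s(k)))), r(r(mix(m, k), mix(k, m)), mix(k, m))))), m)
  Descend into:  mix(k, mix(t(mix(m, s(m), t(k, k, k), r(m, k), t(k, k, k), mix(t(m, m, k), k)), k, k), r(mix(m, mix(mix(t(m, k, m), k), mix(s(m), s(k)))), r(r(mix(m, k), mix(k, m)), mix(k, m)))))
  Un-nest:  mix(k, t(mix(m, s(m), t(k, k, k), r(m, k), t(k, k, k), mix(t(m, m, k), k)), k, k), r(mix(m, mix(mix(t(m, k, m), k), mix(s(m), s(k)))), r(r(mix(m, k), mix(k, m)), mix(k, m))))
  Canonicalize subterm:  t(mix(m, s(m), t(k, k, k), r(m, k), t(k, k, k), mix(t(m, m, k), k)), k, k)  →  t(mix(k, m, r(m, k), s(m), t(k, k, k), t(m, m, k)), k, k)
  Inside:  r(mix(m, mix(mix(t(m, k, m), k), mix(s(m), s(k)))), r(r(mix(m, k), mix(k, m)), mix(k, m)))  →  r(mix(k, m, s(k), s(m), t(m, k, m)), r(r(mix(k, m), mix(k, m)), mix(k, m)))
  Sort arguments:  mix(k, r(mix(k, m, s(k), s(m), t(m, k, m)), r(r(mix(k, m), mix(k, m)), mix(k, m))), t(mix(k, m, r(m, k), s(m), t(k, k, k), t(m, m, k)), k, k))
  Reassemble:  r(mix(k, r(mix(k, m, s(k), s(m), t(m, k, m)), r(r(mix(k, m), mix(k, m)), mix(k, m))), t(mix(k, m, r(m, k), s(m), t(k, k, k), t(m, m, k)), k, k)), m)
Right:  r(mix(mix(r(mix(s(k), mix(mix(m, mix(k, s(m))), t(m, k, m))), r(r(mix(k, m), mix(m, k)), mix(m, k))), k), t(mix(t(m, m, k), r(m, k), mix(mix(m, k), s(m)), t(k, k, k)), k, k)), m)
  Work inside:  mix(mix(r(mix(s(k), mix(mix(m, mix(k, s(m))), t(m, k, m))), r(r(mix(k, m), mix(m, k)), mix(m, k))), k), t(mix(t(m, m, k), r(m, k), mix(mix(m, k), s(m)), t(k, k, k)), k, k))
  Flatten:  mix(r(mix(s(k), mix(mix(m, mix(k, s(m))), t(m, k, m))), r(r(mix(k, m), mix(m, k)), mix(m, k))), k, t(mix(t(m, m, k), r(m, k), mix(mix(m, k), s(m)), t(k, k, k)), k, k))
  Simplify inside:  r(mix(s(k), mix(mix(m, mix(k, s(m))), t(m, k, m))), r(r(mix(k, m), mix(m, k)), mix(m, k)))  →  r(mix(k, m, s(k), s(m), t(m, k, m)), r(r(mix(k, m), mix(k, m)), mix(k, m)))
  Canonicalize subterm:  t(mix(t(m, m, k), r(m, k), mix(mix(m, k), s(m)), t(k, k, k)), k, k)  →  t(mix(k, m, r(m, k), s(m), t(k, k, k), t(m, m, k)), k, k)
  Sort arguments:  mix(k, r(mix(k, m, s(k), s(m), t(m, k, m)), r(r(mix(k, m), mix(k, m)), mix(k, m))), t(mix(k, m, r(m, k), s(m), t(k, k, k), t(m, m, k)), k, k))
  Put back:  r(mix(k, r(mix(k, m, s(k), s(m), t(m, k, m)), r(r(mix(k, m), mix(k, m)), mix(k, m))), t(mix(k, m, r(m, k), s(m), t(k, k, k), t(m, m, k)), k, k)), m)

Answer: yes — both canonical forms are r(mix(k, r(mix(k, m, s(k), s(m), t(m, k, m)), r(r(mix(k, m), mix(k, m)), mix(k, m))), t(mix(k, m, r(m, k), s(m), t(k, k, k), t(m, m, k)), k, k)), m)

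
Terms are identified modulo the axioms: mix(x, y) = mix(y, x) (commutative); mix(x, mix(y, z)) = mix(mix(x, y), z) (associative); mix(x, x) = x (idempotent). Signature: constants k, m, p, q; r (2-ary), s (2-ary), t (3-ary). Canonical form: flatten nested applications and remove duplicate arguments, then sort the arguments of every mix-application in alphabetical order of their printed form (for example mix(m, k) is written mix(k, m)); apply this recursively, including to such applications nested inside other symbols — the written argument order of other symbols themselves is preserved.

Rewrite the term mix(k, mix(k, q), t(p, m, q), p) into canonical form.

Un-nest:  mix(k, k, q, t(p, m, q), p)
Idempotence:  drop duplicate k
Sort arguments:  mix(k, p, q, t(p, m, q))

Answer: mix(k, p, q, t(p, m, q))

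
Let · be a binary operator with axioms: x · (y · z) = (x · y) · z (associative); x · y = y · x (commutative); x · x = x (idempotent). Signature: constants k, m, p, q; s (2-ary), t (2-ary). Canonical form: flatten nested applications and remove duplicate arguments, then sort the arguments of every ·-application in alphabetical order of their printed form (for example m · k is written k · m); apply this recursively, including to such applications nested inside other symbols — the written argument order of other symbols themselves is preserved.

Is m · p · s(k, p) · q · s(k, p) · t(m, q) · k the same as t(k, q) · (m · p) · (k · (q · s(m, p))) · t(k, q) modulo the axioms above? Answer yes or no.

Left:  m · p · s(k, p) · q · s(k, p) · t(m, q) · k
  Idempotence:  drop duplicate s(k, p)
  Sort arguments:  k · m · p · q · s(k, p) · t(m, q)
Right:  t(k, q) · (m · p) · (k · (q · s(m, p))) · t(k, q)
  Flatten:  t(k, q) · m · p · k · q · s(m, p) · t(k, q)
  Idempotence:  drop duplicate t(k, q)
  Sort arguments:  k · m · p · q · s(m, p) · t(k, q)

Answer: no — k · m · p · q · s(k, p) · t(m, q) vs k · m · p · q · s(m, p) · t(k, q)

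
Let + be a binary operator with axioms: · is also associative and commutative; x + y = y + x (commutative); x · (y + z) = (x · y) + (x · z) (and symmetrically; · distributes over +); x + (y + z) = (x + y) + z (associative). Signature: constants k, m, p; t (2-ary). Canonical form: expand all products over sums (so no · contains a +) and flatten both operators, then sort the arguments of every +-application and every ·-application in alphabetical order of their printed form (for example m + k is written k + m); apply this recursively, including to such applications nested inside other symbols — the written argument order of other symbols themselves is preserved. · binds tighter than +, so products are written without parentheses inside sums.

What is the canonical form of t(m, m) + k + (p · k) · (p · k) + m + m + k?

Flatten:  t(m, m) + k + k · k · p · p + m + m + k
Sort arguments:  k + k + k · k · p · p + m + m + t(m, m)

Answer: k + k + k · k · p · p + m + m + t(m, m)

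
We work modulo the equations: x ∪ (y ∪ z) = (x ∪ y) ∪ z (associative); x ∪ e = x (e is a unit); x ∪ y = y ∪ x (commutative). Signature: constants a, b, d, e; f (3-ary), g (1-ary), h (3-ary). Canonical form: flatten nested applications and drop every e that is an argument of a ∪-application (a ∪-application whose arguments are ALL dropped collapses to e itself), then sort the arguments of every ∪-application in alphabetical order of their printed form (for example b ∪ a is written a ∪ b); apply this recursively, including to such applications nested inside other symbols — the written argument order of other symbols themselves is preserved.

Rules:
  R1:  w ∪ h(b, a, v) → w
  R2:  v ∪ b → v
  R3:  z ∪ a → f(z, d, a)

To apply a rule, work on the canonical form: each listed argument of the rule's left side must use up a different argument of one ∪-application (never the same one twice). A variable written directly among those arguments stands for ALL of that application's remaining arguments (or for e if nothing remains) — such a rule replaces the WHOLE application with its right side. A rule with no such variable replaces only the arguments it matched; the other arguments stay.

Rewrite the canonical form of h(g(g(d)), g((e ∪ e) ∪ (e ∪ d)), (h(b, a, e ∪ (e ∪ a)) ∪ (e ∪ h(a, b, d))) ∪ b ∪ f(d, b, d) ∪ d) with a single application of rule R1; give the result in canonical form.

Canonical form:  h(g(g(d)), g(d), b ∪ d ∪ f(d, b, d) ∪ h(a, b, d) ∪ h(b, a, a))
R1 matches:  uses h(b, a, a);  v := a, w := b ∪ d ∪ f(d, b, d) ∪ h(a, b, d)
The variable takes the whole remainder — replace the entire application.
New term:  h(g(g(d)), g(d), b ∪ d ∪ f(d, b, d) ∪ h(a, b, d))

Answer: h(g(g(d)), g(d), b ∪ d ∪ f(d, b, d) ∪ h(a, b, d))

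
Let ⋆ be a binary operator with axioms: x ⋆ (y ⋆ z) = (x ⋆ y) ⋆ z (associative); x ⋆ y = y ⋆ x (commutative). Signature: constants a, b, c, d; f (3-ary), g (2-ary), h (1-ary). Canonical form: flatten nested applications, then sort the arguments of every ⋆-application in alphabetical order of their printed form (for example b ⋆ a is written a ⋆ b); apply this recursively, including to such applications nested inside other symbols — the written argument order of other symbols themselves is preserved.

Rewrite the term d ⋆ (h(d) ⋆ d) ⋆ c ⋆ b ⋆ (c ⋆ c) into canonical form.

Answer: b ⋆ c ⋆ c ⋆ c ⋆ d ⋆ d ⋆ h(d)

Derivation:
Flatten:  d ⋆ h(d) ⋆ d ⋆ c ⋆ b ⋆ c ⋆ c
Order the arguments:  b ⋆ c ⋆ c ⋆ c ⋆ d ⋆ d ⋆ h(d)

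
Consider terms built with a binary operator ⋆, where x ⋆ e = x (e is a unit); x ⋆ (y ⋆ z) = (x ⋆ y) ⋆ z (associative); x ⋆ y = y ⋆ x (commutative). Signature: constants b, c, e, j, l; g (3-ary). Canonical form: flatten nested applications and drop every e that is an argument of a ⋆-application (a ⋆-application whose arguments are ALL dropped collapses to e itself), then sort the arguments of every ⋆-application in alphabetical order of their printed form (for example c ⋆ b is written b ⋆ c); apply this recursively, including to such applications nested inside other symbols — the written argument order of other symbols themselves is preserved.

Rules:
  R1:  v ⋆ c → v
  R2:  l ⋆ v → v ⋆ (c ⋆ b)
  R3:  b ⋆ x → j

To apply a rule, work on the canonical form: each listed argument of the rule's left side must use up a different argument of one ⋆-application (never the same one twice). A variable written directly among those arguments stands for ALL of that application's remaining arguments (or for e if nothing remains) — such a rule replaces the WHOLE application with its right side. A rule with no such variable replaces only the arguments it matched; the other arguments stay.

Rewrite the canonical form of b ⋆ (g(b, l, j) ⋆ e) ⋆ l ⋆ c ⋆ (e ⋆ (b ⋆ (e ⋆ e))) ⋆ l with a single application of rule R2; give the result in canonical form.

Canonical form:  b ⋆ b ⋆ c ⋆ g(b, l, j) ⋆ l ⋆ l
Match R2:  consume l;  v := b ⋆ b ⋆ c ⋆ g(b, l, j) ⋆ l
Every leftover argument binds to the variable; the entire application is replaced.
Result:  b ⋆ b ⋆ b ⋆ c ⋆ c ⋆ g(b, l, j) ⋆ l

Answer: b ⋆ b ⋆ b ⋆ c ⋆ c ⋆ g(b, l, j) ⋆ l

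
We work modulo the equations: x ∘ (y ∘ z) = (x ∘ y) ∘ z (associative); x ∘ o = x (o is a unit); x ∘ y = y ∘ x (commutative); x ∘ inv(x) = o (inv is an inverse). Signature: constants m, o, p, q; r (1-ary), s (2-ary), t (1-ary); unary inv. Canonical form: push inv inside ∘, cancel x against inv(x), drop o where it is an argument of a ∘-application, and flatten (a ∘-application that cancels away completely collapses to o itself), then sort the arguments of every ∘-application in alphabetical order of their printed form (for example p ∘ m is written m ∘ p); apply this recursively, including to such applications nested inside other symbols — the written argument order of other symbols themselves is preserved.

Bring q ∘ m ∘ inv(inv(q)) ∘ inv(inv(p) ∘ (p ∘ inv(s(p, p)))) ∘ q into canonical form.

Answer: m ∘ q ∘ q ∘ q ∘ s(p, p)

Derivation:
Push inv inside:  distribute inv over ∘ and collapse double inv
Cancel:  p cancels
Collect terms:  q ∘ q ∘ q ∘ m ∘ s(p, p)
Sort arguments:  m ∘ q ∘ q ∘ q ∘ s(p, p)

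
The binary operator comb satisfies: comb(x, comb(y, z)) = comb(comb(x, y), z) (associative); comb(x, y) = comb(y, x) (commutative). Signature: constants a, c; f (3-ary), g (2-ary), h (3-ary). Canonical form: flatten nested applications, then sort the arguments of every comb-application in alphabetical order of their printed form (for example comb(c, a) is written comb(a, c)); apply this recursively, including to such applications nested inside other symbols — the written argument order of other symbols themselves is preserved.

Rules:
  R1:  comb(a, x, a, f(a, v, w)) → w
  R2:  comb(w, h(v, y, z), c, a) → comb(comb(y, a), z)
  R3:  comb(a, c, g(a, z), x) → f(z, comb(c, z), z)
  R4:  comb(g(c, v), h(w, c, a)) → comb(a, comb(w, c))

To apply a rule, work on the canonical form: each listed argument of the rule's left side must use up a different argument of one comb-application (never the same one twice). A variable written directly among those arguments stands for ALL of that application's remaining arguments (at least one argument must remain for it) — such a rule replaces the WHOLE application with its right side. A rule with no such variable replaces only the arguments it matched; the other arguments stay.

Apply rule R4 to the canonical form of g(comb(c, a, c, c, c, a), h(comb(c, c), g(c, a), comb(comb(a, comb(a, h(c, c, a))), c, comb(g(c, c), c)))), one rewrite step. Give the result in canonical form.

Answer: g(comb(a, a, c, c, c, c), h(comb(c, c), g(c, a), comb(a, a, a, c, c, c, c)))

Derivation:
Canonical form:  g(comb(a, a, c, c, c, c), h(comb(c, c), g(c, a), comb(a, a, c, c, g(c, c), h(c, c, a))))
Apply R4:  consuming g(c, c), h(c, c, a);  v := c, w := c
Giving:  g(comb(a, a, c, c, c, c), h(comb(c, c), g(c, a), comb(a, a, a, c, c, c, c)))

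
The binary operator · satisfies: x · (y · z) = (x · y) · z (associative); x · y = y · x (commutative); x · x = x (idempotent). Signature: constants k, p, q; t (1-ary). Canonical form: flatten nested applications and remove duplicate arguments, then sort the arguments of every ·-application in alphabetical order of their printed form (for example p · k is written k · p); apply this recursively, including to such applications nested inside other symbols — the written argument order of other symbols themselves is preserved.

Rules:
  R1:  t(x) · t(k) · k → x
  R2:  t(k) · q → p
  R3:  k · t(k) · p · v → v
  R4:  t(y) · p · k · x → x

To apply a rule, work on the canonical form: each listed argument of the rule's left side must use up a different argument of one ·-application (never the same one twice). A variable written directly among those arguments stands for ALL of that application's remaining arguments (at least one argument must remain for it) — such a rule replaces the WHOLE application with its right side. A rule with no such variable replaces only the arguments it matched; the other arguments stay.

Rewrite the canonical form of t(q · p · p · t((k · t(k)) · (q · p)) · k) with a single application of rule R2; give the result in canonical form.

Answer: t(k · p · q · t(k · p))

Derivation:
Canonical form:  t(k · p · q · t(k · p · q · t(k)))
R2 matches:  uses q, t(k)
Giving:  t(k · p · q · t(k · p))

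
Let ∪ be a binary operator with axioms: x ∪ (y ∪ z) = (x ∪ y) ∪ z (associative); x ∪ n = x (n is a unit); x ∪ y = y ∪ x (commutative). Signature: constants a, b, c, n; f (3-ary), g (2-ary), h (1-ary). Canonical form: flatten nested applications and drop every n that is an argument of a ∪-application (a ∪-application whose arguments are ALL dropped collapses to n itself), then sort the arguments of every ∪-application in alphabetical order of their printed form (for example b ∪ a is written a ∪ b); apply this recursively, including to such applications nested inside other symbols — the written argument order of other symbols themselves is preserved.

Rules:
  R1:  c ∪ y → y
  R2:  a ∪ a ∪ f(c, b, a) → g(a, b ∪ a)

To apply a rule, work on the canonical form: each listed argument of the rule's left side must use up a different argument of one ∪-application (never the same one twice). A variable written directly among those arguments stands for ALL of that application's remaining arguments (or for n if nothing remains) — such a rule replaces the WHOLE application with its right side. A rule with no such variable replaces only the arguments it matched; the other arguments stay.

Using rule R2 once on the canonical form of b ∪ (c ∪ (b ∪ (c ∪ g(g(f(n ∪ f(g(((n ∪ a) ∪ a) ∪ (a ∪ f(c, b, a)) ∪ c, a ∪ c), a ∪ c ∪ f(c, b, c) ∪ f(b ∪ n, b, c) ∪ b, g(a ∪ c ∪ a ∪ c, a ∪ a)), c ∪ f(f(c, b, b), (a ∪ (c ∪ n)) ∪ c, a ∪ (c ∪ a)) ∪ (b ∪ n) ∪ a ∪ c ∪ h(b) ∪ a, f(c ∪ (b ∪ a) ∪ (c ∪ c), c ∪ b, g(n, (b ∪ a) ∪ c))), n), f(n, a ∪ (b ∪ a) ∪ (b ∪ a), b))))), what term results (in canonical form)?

Answer: b ∪ b ∪ c ∪ c ∪ g(g(f(f(g(a ∪ c ∪ g(a, a ∪ b), a ∪ c), a ∪ b ∪ c ∪ f(b, b, c) ∪ f(c, b, c), g(a ∪ a ∪ c ∪ c, a ∪ a)), a ∪ a ∪ b ∪ c ∪ c ∪ f(f(c, b, b), a ∪ c ∪ c, a ∪ a ∪ c) ∪ h(b), f(a ∪ b ∪ c ∪ c ∪ c, b ∪ c, g(n, a ∪ b ∪ c))), n), f(n, a ∪ a ∪ a ∪ b ∪ b, b))

Derivation:
Canonical form:  b ∪ b ∪ c ∪ c ∪ g(g(f(f(g(a ∪ a ∪ a ∪ c ∪ f(c, b, a), a ∪ c), a ∪ b ∪ c ∪ f(b, b, c) ∪ f(c, b, c), g(a ∪ a ∪ c ∪ c, a ∪ a)), a ∪ a ∪ b ∪ c ∪ c ∪ f(f(c, b, b), a ∪ c ∪ c, a ∪ a ∪ c) ∪ h(b), f(a ∪ b ∪ c ∪ c ∪ c, b ∪ c, g(n, a ∪ b ∪ c))), n), f(n, a ∪ a ∪ a ∪ b ∪ b, b))
Match R2:  consume a, a, f(c, b, a)
Result:  b ∪ b ∪ c ∪ c ∪ g(g(f(f(g(a ∪ c ∪ g(a, a ∪ b), a ∪ c), a ∪ b ∪ c ∪ f(b, b, c) ∪ f(c, b, c), g(a ∪ a ∪ c ∪ c, a ∪ a)), a ∪ a ∪ b ∪ c ∪ c ∪ f(f(c, b, b), a ∪ c ∪ c, a ∪ a ∪ c) ∪ h(b), f(a ∪ b ∪ c ∪ c ∪ c, b ∪ c, g(n, a ∪ b ∪ c))), n), f(n, a ∪ a ∪ a ∪ b ∪ b, b))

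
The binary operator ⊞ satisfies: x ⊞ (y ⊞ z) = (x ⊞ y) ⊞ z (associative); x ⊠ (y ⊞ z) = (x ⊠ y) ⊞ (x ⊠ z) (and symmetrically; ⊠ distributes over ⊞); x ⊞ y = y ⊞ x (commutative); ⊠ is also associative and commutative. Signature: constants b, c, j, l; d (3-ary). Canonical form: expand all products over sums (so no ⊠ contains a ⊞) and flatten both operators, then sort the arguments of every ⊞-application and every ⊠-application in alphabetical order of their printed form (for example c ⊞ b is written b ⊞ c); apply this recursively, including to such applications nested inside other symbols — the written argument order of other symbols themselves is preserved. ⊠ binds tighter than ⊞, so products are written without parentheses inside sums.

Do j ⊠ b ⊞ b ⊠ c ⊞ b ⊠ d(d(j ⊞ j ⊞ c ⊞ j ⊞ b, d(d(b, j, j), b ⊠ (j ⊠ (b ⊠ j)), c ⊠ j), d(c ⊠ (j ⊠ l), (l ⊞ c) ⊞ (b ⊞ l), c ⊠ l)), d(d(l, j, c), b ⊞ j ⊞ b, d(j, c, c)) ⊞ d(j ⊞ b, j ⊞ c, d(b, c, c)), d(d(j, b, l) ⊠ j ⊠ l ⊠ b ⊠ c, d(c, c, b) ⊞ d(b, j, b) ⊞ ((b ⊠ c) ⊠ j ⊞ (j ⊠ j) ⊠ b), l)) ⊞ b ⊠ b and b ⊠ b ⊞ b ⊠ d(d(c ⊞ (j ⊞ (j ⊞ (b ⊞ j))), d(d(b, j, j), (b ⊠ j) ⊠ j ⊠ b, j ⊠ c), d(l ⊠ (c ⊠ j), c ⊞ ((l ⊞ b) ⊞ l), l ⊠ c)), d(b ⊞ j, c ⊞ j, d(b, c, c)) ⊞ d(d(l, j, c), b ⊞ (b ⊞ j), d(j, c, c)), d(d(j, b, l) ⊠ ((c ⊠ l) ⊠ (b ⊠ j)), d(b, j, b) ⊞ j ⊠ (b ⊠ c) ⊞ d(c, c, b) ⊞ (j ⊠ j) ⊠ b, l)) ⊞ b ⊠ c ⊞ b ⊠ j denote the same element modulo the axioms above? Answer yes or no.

Answer: yes — both canonical forms are b ⊠ b ⊞ b ⊠ c ⊞ b ⊠ d(d(b ⊞ c ⊞ j ⊞ j ⊞ j, d(d(b, j, j), b ⊠ b ⊠ j ⊠ j, c ⊠ j), d(c ⊠ j ⊠ l, b ⊞ c ⊞ l ⊞ l, c ⊠ l)), d(b ⊞ j, c ⊞ j, d(b, c, c)) ⊞ d(d(l, j, c), b ⊞ b ⊞ j, d(j, c, c)), d(b ⊠ c ⊠ d(j, b, l) ⊠ j ⊠ l, b ⊠ c ⊠ j ⊞ b ⊠ j ⊠ j ⊞ d(b, j, b) ⊞ d(c, c, b), l)) ⊞ b ⊠ j

Derivation:
Left:  j ⊠ b ⊞ b ⊠ c ⊞ b ⊠ d(d(j ⊞ j ⊞ c ⊞ j ⊞ b, d(d(b, j, j), b ⊠ (j ⊠ (b ⊠ j)), c ⊠ j), d(c ⊠ (j ⊠ l), (l ⊞ c) ⊞ (b ⊞ l), c ⊠ l)), d(d(l, j, c), b ⊞ j ⊞ b, d(j, c, c)) ⊞ d(j ⊞ b, j ⊞ c, d(b, c, c)), d(d(j, b, l) ⊠ j ⊠ l ⊠ b ⊠ c, d(c, c, b) ⊞ d(b, j, b) ⊞ ((b ⊠ c) ⊠ j ⊞ (j ⊠ j) ⊠ b), l)) ⊞ b ⊠ b
  Merge nested applications:  b ⊠ j ⊞ b ⊠ c ⊞ b ⊠ d(d(b ⊞ c ⊞ j ⊞ j ⊞ j, d(d(b, j, j), b ⊠ b ⊠ j ⊠ j, c ⊠ j), d(c ⊠ j ⊠ l, b ⊞ c ⊞ l ⊞ l, c ⊠ l)), d(b ⊞ j, c ⊞ j, d(b, c, c)) ⊞ d(d(l, j, c), b ⊞ b ⊞ j, d(j, c, c)), d(b ⊠ c ⊠ d(j, b, l) ⊠ j ⊠ l, b ⊠ c ⊠ j ⊞ b ⊠ j ⊠ j ⊞ d(b, j, b) ⊞ d(c, c, b), l)) ⊞ b ⊠ b
  Sort:  b ⊠ b ⊞ b ⊠ c ⊞ b ⊠ d(d(b ⊞ c ⊞ j ⊞ j ⊞ j, d(d(b, j, j), b ⊠ b ⊠ j ⊠ j, c ⊠ j), d(c ⊠ j ⊠ l, b ⊞ c ⊞ l ⊞ l, c ⊠ l)), d(b ⊞ j, c ⊞ j, d(b, c, c)) ⊞ d(d(l, j, c), b ⊞ b ⊞ j, d(j, c, c)), d(b ⊠ c ⊠ d(j, b, l) ⊠ j ⊠ l, b ⊠ c ⊠ j ⊞ b ⊠ j ⊠ j ⊞ d(b, j, b) ⊞ d(c, c, b), l)) ⊞ b ⊠ j
Right:  b ⊠ b ⊞ b ⊠ d(d(c ⊞ (j ⊞ (j ⊞ (b ⊞ j))), d(d(b, j, j), (b ⊠ j) ⊠ j ⊠ b, j ⊠ c), d(l ⊠ (c ⊠ j), c ⊞ ((l ⊞ b) ⊞ l), l ⊠ c)), d(b ⊞ j, c ⊞ j, d(b, c, c)) ⊞ d(d(l, j, c), b ⊞ (b ⊞ j), d(j, c, c)), d(d(j, b, l) ⊠ ((c ⊠ l) ⊠ (b ⊠ j)), d(b, j, b) ⊞ j ⊠ (b ⊠ c) ⊞ d(c, c, b) ⊞ (j ⊠ j) ⊠ b, l)) ⊞ b ⊠ c ⊞ b ⊠ j
  Un-nest:  b ⊠ b ⊞ b ⊠ d(d(b ⊞ c ⊞ j ⊞ j ⊞ j, d(d(b, j, j), b ⊠ b ⊠ j ⊠ j, c ⊠ j), d(c ⊠ j ⊠ l, b ⊞ c ⊞ l ⊞ l, c ⊠ l)), d(b ⊞ j, c ⊞ j, d(b, c, c)) ⊞ d(d(l, j, c), b ⊞ b ⊞ j, d(j, c, c)), d(b ⊠ c ⊠ d(j, b, l) ⊠ j ⊠ l, b ⊠ c ⊠ j ⊞ b ⊠ j ⊠ j ⊞ d(b, j, b) ⊞ d(c, c, b), l)) ⊞ b ⊠ c ⊞ b ⊠ j
  Order the arguments:  b ⊠ b ⊞ b ⊠ c ⊞ b ⊠ d(d(b ⊞ c ⊞ j ⊞ j ⊞ j, d(d(b, j, j), b ⊠ b ⊠ j ⊠ j, c ⊠ j), d(c ⊠ j ⊠ l, b ⊞ c ⊞ l ⊞ l, c ⊠ l)), d(b ⊞ j, c ⊞ j, d(b, c, c)) ⊞ d(d(l, j, c), b ⊞ b ⊞ j, d(j, c, c)), d(b ⊠ c ⊠ d(j, b, l) ⊠ j ⊠ l, b ⊠ c ⊠ j ⊞ b ⊠ j ⊠ j ⊞ d(b, j, b) ⊞ d(c, c, b), l)) ⊞ b ⊠ j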